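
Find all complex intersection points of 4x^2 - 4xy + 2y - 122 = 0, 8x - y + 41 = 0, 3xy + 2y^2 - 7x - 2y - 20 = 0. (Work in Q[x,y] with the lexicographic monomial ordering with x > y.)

Compute a lex Gröbner basis by Buchberger's algorithm.
f_1 = 4x^2 - 4xy + 2y - 122, LT = x^2.
f_2 = 8x - y + 41, LT = x.
f_3 = 3xy - 7x + 2y^2 - 2y - 20, LT = xy.

S(f_1,f_2): lcm = x^2. S = -7/8xy - 41/8x + 1/2y - 61/2.
  leading term xy: subtract (-7/64y)·f_2 from -7/8xy - 41/8x + 1/2y - 61/2 → -41/8x - 7/64y^2 + 319/64y - 61/2
  leading term x: subtract (-41/64)·f_2 from -41/8x - 7/64y^2 + 319/64y - 61/2 → -7/64y^2 + 139/32y - 271/64
  leading term y^2: no divisor's leading term divides it; move -7/64y^2 to the remainder.
  leading term y: no divisor's leading term divides it; move 139/32y to the remainder.
  leading term 1: no divisor's leading term divides it; move -271/64 to the remainder.
  remainder -7/64y^2 + 139/32y - 271/64 ≠ 0; add h_4 = -7/64y^2 + 139/32y - 271/64 to the basis.

S(f_1,f_3): lcm = x^2y. S = 7/3x^2 - 5/3xy^2 + 2/3xy + 20/3x + 1/2y^2 - 61/2y.
  leading term x^2: subtract (7/12)·f_1 from 7/3x^2 - 5/3xy^2 + 2/3xy + 20/3x + 1/2y^2 - 61/2y → -5/3xy^2 + 3xy + 20/3x + 1/2y^2 - 95/3y + 427/6
  leading term xy^2: subtract (-5/24y^2)·f_2 from -5/3xy^2 + 3xy + 20/3x + 1/2y^2 - 95/3y + 427/6 → 3xy + 20/3x - 5/24y^3 + 217/24y^2 - 95/3y + 427/6
  leading term xy: subtract (3/8y)·f_2 from 3xy + 20/3x - 5/24y^3 + 217/24y^2 - 95/3y + 427/6 → 20/3x - 5/24y^3 + 113/12y^2 - 1129/24y + 427/6
  leading term x: subtract (5/6)·f_2 from 20/3x - 5/24y^3 + 113/12y^2 - 1129/24y + 427/6 → -5/24y^3 + 113/12y^2 - 1109/24y + 37
  leading term y^3: subtract (40/21y)·h_4 from -5/24y^3 + 113/12y^2 - 1109/24y + 37 → 8/7y^2 - 267/7y + 37
  leading term y^2: subtract (-512/49)·h_4 from 8/7y^2 - 267/7y + 37 → 355/49y - 355/49
  leading term y: no divisor's leading term divides it; move 355/49y to the remainder.
  leading term 1: no divisor's leading term divides it; move -355/49 to the remainder.
  remainder 355/49y - 355/49 ≠ 0; add h_5 = 355/49y - 355/49 to the basis.

The other S-polynomials (S(f_2,f_3), S(f_1,h_4), S(f_2,h_4), S(f_3,h_4), S(f_1,h_5), S(f_2,h_5), S(f_3,h_5), S(h_4,h_5)) all reduce to 0 modulo the current basis, so we have a Gröbner basis.
Inter-reduce: drop elements whose leading term is divisible by another's, tail-reduce, and make monic.
Reduced Gröbner basis: {x + 5, y - 1}.

A lex Gröbner basis eliminates variables successively. Here y - 1 depends only on y, with roots {1}; lifting each root through the earlier basis elements recovers the full solutions.
  y = 1: the earlier basis element becomes x + 5 = 0, giving x = -5 — point (-5, 1).

{(-5, 1)}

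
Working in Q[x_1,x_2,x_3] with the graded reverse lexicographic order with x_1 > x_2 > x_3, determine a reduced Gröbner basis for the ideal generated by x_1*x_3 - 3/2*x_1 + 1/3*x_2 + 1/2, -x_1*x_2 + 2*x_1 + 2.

G = {x_1*x_2 - 2*x_1 - 2, x_2**2 - 1/2*x_2 + 6*x_3 - 12, x_1*x_3 - 3/2*x_1 + 1/3*x_2 + 1/2}

f_1 = x_1*x_3 - 3/2*x_1 + 1/3*x_2 + 1/2, LT = x_1*x_3.
f_2 = -x_1*x_2 + 2*x_1 + 2, LT = x_1*x_2.

S(f_1,f_2): lcm = x_1*x_2*x_3. S = -3/2*x_1*x_2 + 1/3*x_2**2 + 2*x_1*x_3 + 1/2*x_2 + 2*x_3.
  reduce S modulo (f_1, f_2):
  remainder 1/3*x_2**2 - 1/6*x_2 + 2*x_3 - 4 ≠ 0; add g_3 = 1/3*x_2**2 - 1/6*x_2 + 2*x_3 - 4 to the basis.

The other S-polynomials (S(f_1,g_3), S(f_2,g_3)) all reduce to 0 modulo the current basis, so we have a Gröbner basis.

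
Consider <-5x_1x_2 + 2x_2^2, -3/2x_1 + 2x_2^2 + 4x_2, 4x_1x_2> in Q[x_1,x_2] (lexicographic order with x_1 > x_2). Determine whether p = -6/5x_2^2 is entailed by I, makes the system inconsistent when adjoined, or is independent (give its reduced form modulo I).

First compute the reduced Gröbner basis of I by Buchberger's algorithm.
f_1 = -5x_1x_2 + 2x_2^2, LT = x_1x_2.
f_2 = -3/2x_1 + 2x_2^2 + 4x_2, LT = x_1.
f_3 = 4x_1x_2, LT = x_1x_2.

S(f_1,f_2): lcm = x_1x_2. S = 4/3x_2^3 + 34/15x_2^2.
  leading term x_2^3: no divisor's leading term divides it; move 4/3x_2^3 to the remainder.
  leading term x_2^2: no divisor's leading term divides it; move 34/15x_2^2 to the remainder.
  remainder 4/3x_2^3 + 34/15x_2^2 ≠ 0; add h_4 = 4/3x_2^3 + 34/15x_2^2 to the basis.

S(f_1,f_3): lcm = x_1x_2. S = -2/5x_2^2.
  leading term x_2^2: no divisor's leading term divides it; move -2/5x_2^2 to the remainder.
  remainder -2/5x_2^2 ≠ 0; add h_5 = -2/5x_2^2 to the basis.

The other S-polynomials (S(f_2,f_3), S(f_1,h_4), S(f_2,h_4), S(f_3,h_4), S(f_1,h_5), S(f_2,h_5), S(f_3,h_5), S(h_4,h_5)) all reduce to 0 modulo the current basis, so we have a Gröbner basis.
Inter-reduce: drop elements whose leading term is divisible by another's, tail-reduce, and make monic.
Reduced Gröbner basis: {x_1 - 8/3x_2, x_2^2}.
Label its elements g_1 = x_1 - 8/3x_2, g_2 = x_2^2.

Reduce p = -6/5x_2^2 modulo G:
  leading term x_2^2: subtract (-6/5)·g_2 from -6/5x_2^2 → 0
  normal form = 0.
Since the normal form is 0, p ∈ I.

-6/5x_2^2 lies in I (it reduces to 0).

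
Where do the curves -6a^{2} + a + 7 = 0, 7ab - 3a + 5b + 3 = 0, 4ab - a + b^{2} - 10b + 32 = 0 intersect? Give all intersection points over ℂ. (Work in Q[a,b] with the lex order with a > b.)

Compute a lex Gröbner basis by Buchberger's algorithm.
f_1 = -6a^{2} + a + 7, LT = a^{2}.
f_2 = 7ab - 3a + 5b + 3, LT = ab.
f_3 = 4ab - a + b^{2} - 10b + 32, LT = ab.

S(f_1,f_2): lcm = a^{2}b. S = \tfrac{3}{7}a^{2} - \tfrac{37}{42}ab - \tfrac{3}{7}a - \tfrac{7}{6}b.
  reduce S modulo (f_1, f_2, f_3):
  remainder -\tfrac{36}{49}a - \tfrac{79}{147}b + \tfrac{43}{49} ≠ 0; add h_4 = -\tfrac{36}{49}a - \tfrac{79}{147}b + \tfrac{43}{49} to the basis.

S(f_1,f_3): lcm = a^{2}b. S = \tfrac{1}{4}a^{2} - \tfrac{1}{4}ab^{2} + \tfrac{7}{3}ab - 8a - \tfrac{7}{6}b.
  reduce S modulo (f_1, f_2, f_3, h_4):
  remainder \tfrac{5}{28}b^{2} + \tfrac{44885}{18144}b - \tfrac{54605}{6048} ≠ 0; add h_5 = \tfrac{5}{28}b^{2} + \tfrac{44885}{18144}b - \tfrac{54605}{6048} to the basis.

S(f_2,f_3): lcm = ab. S = -\tfrac{5}{28}a - \tfrac{1}{4}b^{2} + \tfrac{45}{14}b - \tfrac{53}{7}.
  reduce S modulo (f_1, f_2, f_3, h_4, h_5):
  remainder \tfrac{17647}{2592}b - \tfrac{17647}{864} ≠ 0; add h_6 = \tfrac{17647}{2592}b - \tfrac{17647}{864} to the basis.

The other S-polynomials (S(f_1,h_4), S(f_2,h_4), S(f_3,h_4), S(f_1,h_5), S(f_2,h_5), S(f_3,h_5), S(h_4,h_5), S(f_1,h_6), S(f_2,h_6), S(f_3,h_6), S(h_4,h_6), S(h_5,h_6)) all reduce to 0 modulo the current basis, so we have a Gröbner basis.
Inter-reduce: drop elements whose leading term is divisible by another's, tail-reduce, and make monic.
Reduced Gröbner basis: {a + 1, b - 3}.

Since the basis is lex-ordered, b - 3 is univariate in b. Its roots are {3}. Back-substituting each root into the other basis elements fixes the other coordinates.
  b = 3: the earlier basis element becomes a + 1 = 0, giving a = -1 — point (-1, 3).
Zero-dimensionality of the ideal guarantees finitely many solutions over ℂ.

{(-1, 3)}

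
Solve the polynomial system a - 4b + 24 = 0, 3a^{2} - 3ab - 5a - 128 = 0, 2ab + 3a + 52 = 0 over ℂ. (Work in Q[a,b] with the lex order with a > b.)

Compute a lex Gröbner basis by Buchberger's algorithm.
f_1 = a - 4b + 24, LT = a.
f_2 = 3a^{2} - 3ab - 5a - 128, LT = a^{2}.
f_3 = 2ab + 3a + 52, LT = ab.

S(f_1,f_2): lcm = a^{2}. S = -3ab + \tfrac{77}{3}a + \tfrac{128}{3}.
  leading term ab: subtract (-3b)·f_1 from -3ab + \tfrac{77}{3}a + \tfrac{128}{3} → \tfrac{77}{3}a - 12b^{2} + 72b + \tfrac{128}{3}
  leading term a: subtract (\tfrac{77}{3})·f_1 from \tfrac{77}{3}a - 12b^{2} + 72b + \tfrac{128}{3} → -12b^{2} + \tfrac{524}{3}b - \tfrac{1720}{3}
  leading term b^{2}: no divisor's leading term divides it; move -12b^{2} to the remainder.
  leading term b: no divisor's leading term divides it; move \tfrac{524}{3}b to the remainder.
  leading term 1: no divisor's leading term divides it; move -\tfrac{1720}{3} to the remainder.
  remainder -12b^{2} + \tfrac{524}{3}b - \tfrac{1720}{3} ≠ 0; add h_4 = -12b^{2} + \tfrac{524}{3}b - \tfrac{1720}{3} to the basis.

S(f_1,f_3): lcm = ab. S = -\tfrac{3}{2}a - 4b^{2} + 24b - 26.
  leading term a: subtract (-\tfrac{3}{2})·f_1 from -\tfrac{3}{2}a - 4b^{2} + 24b - 26 → -4b^{2} + 18b + 10
  leading term b^{2}: subtract (\tfrac{1}{3})·h_4 from -4b^{2} + 18b + 10 → -\tfrac{362}{9}b + \tfrac{1810}{9}
  leading term b: no divisor's leading term divides it; move -\tfrac{362}{9}b to the remainder.
  leading term 1: no divisor's leading term divides it; move \tfrac{1810}{9} to the remainder.
  remainder -\tfrac{362}{9}b + \tfrac{1810}{9} ≠ 0; add h_5 = -\tfrac{362}{9}b + \tfrac{1810}{9} to the basis.

The other S-polynomials (S(f_2,f_3), S(f_1,h_4), S(f_2,h_4), S(f_3,h_4), S(f_1,h_5), S(f_2,h_5), S(f_3,h_5), S(h_4,h_5)) all reduce to 0 modulo the current basis, so we have a Gröbner basis.
Inter-reduce: drop elements whose leading term is divisible by another's, tail-reduce, and make monic.
Reduced Gröbner basis: {a + 4, b - 5}.

Elimination: the polynomial b - 5 lies in the elimination ideal for b, so b ∈ {5}. For each such b, the remaining basis elements (now univariate) give the rest of the solution.
  b = 5: the earlier basis element becomes a + 4 = 0, giving a = -4 — point (-4, 5).

{(-4, 5)}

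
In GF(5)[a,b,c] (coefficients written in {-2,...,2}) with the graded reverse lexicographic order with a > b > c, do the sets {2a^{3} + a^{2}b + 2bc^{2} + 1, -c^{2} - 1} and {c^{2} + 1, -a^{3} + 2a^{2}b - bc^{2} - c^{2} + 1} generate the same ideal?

Yes, the ideals are equal.

Since reduced Gröbner bases are canonical representatives of ideals under a given ordering, it suffices to compute and compare them.
Buchberger on the first generating set:
f_1 = 2a^{3} + a^{2}b + 2bc^{2} + 1, LT = a^{3}.
f_2 = -c^{2} - 1, LT = c^{2}.

The S-polynomials (S(f_1,f_2)) all reduce to 0 modulo the current basis, so we have a Gröbner basis.
Inter-reduce: drop elements whose leading term is divisible by another's, tail-reduce, and make monic.
Reduced Gröbner basis: {a^{3} - 2a^{2}b - b - 2, c^{2} + 1}.

Buchberger on the second generating set:
h_1 = c^{2} + 1, LT = c^{2}.
h_2 = -a^{3} + 2a^{2}b - bc^{2} - c^{2} + 1, LT = a^{3}.

The S-polynomials (S(h_1,h_2)) all reduce to 0 modulo the current basis, so we have a Gröbner basis.
Inter-reduce: drop elements whose leading term is divisible by another's, tail-reduce, and make monic.
Reduced Gröbner basis: {a^{3} - 2a^{2}b - b - 2, c^{2} + 1}.

The two bases agree; hence the ideals are identical.
The same test decides containment: I ⊆ J iff every generator of I reduces to 0 modulo a Gröbner basis of J.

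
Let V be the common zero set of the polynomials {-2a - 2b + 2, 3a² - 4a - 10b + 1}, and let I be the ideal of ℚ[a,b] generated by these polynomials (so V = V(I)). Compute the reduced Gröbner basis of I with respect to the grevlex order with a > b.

f_1 = -2a - 2b + 2, LT = a.
f_2 = 3a² - 4a - 10b + 1, LT = a².

S(f_1,f_2): lcm = a². S = ab + ⅓a + 10/3b - ⅓.
  leading term ab: subtract (-½b)·f_1 from ab + ⅓a + 10/3b - ⅓ → -b² + ⅓a + 13/3b - ⅓
  leading term b²: no divisor's leading term divides it; move -b² to the remainder.
  leading term a: subtract (-⅙)·f_1 from ⅓a + 13/3b - ⅓ → 4b
  leading term b: no divisor's leading term divides it; move 4b to the remainder.
  remainder -b² + 4b ≠ 0; add g_3 = -b² + 4b to the basis.

The other S-polynomials (S(f_1,g_3), S(f_2,g_3)) all reduce to 0 modulo the current basis, so we have a Gröbner basis.
Inter-reduce: drop elements whose leading term is divisible by another's, tail-reduce, and make monic.

G = {b² - 4b, a + b - 1}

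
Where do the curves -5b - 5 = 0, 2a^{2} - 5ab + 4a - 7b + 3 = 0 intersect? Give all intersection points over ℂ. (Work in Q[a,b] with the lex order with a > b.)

{(-5/2, -1), (-2, -1)}

Compute a lex Gröbner basis by Buchberger's algorithm.
f_1 = -5b - 5, LT = b.
f_2 = 2a^{2} - 5ab + 4a - 7b + 3, LT = a^{2}.

S(f_1,f_2): leading monomials are coprime, so the S-polynomial reduces to 0 (Buchberger's first criterion).
Every S-polynomial of the final basis reduces to 0, so we have a Gröbner basis.
Inter-reduce: drop elements whose leading term is divisible by another's, tail-reduce, and make monic.
Reduced Gröbner basis: {a^{2} + \tfrac{9}{2}a + 5, b + 1}.

A lex Gröbner basis eliminates variables successively. Here b + 1 depends only on b, with roots {-1}; lifting each root through the earlier basis elements recovers the full solutions.
  b = -1: the earlier basis element becomes a^{2} + \tfrac{9}{2}a + 5 = 0, giving a = -5/2, -2 — points (-5/2, -1), (-2, -1).
Substituting each solution back into the original system confirms all equations vanish.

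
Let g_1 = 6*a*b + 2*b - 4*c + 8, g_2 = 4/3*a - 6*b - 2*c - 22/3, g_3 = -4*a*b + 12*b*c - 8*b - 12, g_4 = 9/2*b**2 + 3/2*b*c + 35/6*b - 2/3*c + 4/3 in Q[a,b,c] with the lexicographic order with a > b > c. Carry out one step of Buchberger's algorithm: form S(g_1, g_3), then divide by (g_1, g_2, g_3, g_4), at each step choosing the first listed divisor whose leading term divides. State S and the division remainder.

lcm(LM(g_1), LM(g_3)) = a*b.
S = (lcm/LT(g_1))·g_1 − (lcm/LT(g_3))·g_3 = 3*b*c - 5/3*b - 2/3*c - 5/3.
Reduce S modulo (g_1, g_2, g_3, g_4) in that order:
  leading term b*c: no divisor's leading term divides it; move 3*b*c to the remainder.
  leading term b: no divisor's leading term divides it; move -5/3*b to the remainder.
  leading term c: no divisor's leading term divides it; move -2/3*c to the remainder.
  leading term 1: no divisor's leading term divides it; move -5/3 to the remainder.
The remainder 3*b*c - 5/3*b - 2/3*c - 5/3 is nonzero, so it would be added as the next basis element.

S(g_1, g_3) = 3*b*c - 5/3*b - 2/3*c - 5/3; remainder on division = 3*b*c - 5/3*b - 2/3*c - 5/3.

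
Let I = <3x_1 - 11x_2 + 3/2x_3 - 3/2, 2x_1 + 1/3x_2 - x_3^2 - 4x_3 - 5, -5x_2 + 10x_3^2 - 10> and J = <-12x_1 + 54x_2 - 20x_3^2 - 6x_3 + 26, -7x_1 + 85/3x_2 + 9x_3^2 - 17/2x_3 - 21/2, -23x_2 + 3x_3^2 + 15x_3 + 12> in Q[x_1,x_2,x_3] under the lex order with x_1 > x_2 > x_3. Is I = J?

Since reduced Gröbner bases are canonical representatives of ideals under a given ordering, it suffices to compute and compare them.
Buchberger on the first generating set:
f_1 = 3x_1 - 11x_2 + 3/2x_3 - 3/2, LT = x_1.
f_2 = 2x_1 + 1/3x_2 - x_3^2 - 4x_3 - 5, LT = x_1.
f_3 = -5x_2 + 10x_3^2 - 10, LT = x_2.

S(f_1,f_2): lcm = x_1. S = -23/6x_2 + 1/2x_3^2 + 5/2x_3 + 2.
  leading term x_2: subtract (23/30)·f_3 from -23/6x_2 + 1/2x_3^2 + 5/2x_3 + 2 → -43/6x_3^2 + 5/2x_3 + 29/3
  leading term x_3^2: no divisor's leading term divides it; move -43/6x_3^2 to the remainder.
  leading term x_3: no divisor's leading term divides it; move 5/2x_3 to the remainder.
  leading term 1: no divisor's leading term divides it; move 29/3 to the remainder.
  remainder -43/6x_3^2 + 5/2x_3 + 29/3 ≠ 0; add g_4 = -43/6x_3^2 + 5/2x_3 + 29/3 to the basis.

The other S-polynomials (S(f_1,f_3), S(f_2,f_3), S(f_1,g_4), S(f_2,g_4), S(f_3,g_4)) all reduce to 0 modulo the current basis, so we have a Gröbner basis.
Inter-reduce: drop elements whose leading term is divisible by another's, tail-reduce, and make monic.
Reduced Gröbner basis: {x_1 - 177/86x_3 - 263/86, x_2 - 30/43x_3 - 30/43, x_3^2 - 15/43x_3 - 58/43}.

Buchberger on the second generating set:
h_1 = -12x_1 + 54x_2 - 20x_3^2 - 6x_3 + 26, LT = x_1.
h_2 = -7x_1 + 85/3x_2 + 9x_3^2 - 17/2x_3 - 21/2, LT = x_1.
h_3 = -23x_2 + 3x_3^2 + 15x_3 + 12, LT = x_2.

S(h_1,h_2): lcm = x_1. S = -19/42x_2 + 62/21x_3^2 - 5/7x_3 - 11/3.
  leading term x_2: subtract (19/966)·h_3 from -19/42x_2 + 62/21x_3^2 - 5/7x_3 - 11/3 → 2795/966x_3^2 - 325/322x_3 - 1885/483
  leading term x_3^2: no divisor's leading term divides it; move 2795/966x_3^2 to the remainder.
  leading term x_3: no divisor's leading term divides it; move -325/322x_3 to the remainder.
  leading term 1: no divisor's leading term divides it; move -1885/483 to the remainder.
  remainder 2795/966x_3^2 - 325/322x_3 - 1885/483 ≠ 0; add k_4 = 2795/966x_3^2 - 325/322x_3 - 1885/483 to the basis.

The other S-polynomials (S(h_1,h_3), S(h_2,h_3), S(h_1,k_4), S(h_2,k_4), S(h_3,k_4)) all reduce to 0 modulo the current basis, so we have a Gröbner basis.
Inter-reduce: drop elements whose leading term is divisible by another's, tail-reduce, and make monic.
Reduced Gröbner basis: {x_1 - 177/86x_3 - 263/86, x_2 - 30/43x_3 - 30/43, x_3^2 - 15/43x_3 - 58/43}.

The two bases agree; hence the ideals are identical.

Yes, the ideals are equal.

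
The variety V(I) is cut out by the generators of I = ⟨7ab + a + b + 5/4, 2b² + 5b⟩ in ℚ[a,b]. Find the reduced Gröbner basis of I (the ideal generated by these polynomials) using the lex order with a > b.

G = {a + 31/66b + 5/4, b² + 5/2b}

f_1 = 7ab + a + b + 5/4, LT = ab.
f_2 = 2b² + 5b, LT = b².

S(f_1,f_2): lcm = ab². S = -33/14ab + 1/7b² + 5/28b.
  leading term ab: subtract (-33/98)·f_1 from -33/14ab + 1/7b² + 5/28b → 33/98a + 1/7b² + 101/196b + 165/392
  leading term a: no divisor's leading term divides it; move 33/98a to the remainder.
  leading term b²: subtract (1/14)·f_2 from 1/7b² + 101/196b + 165/392 → 31/196b + 165/392
  leading term b: no divisor's leading term divides it; move 31/196b to the remainder.
  leading term 1: no divisor's leading term divides it; move 165/392 to the remainder.
  remainder 33/98a + 31/196b + 165/392 ≠ 0; add g_3 = 33/98a + 31/196b + 165/392 to the basis.

The other S-polynomials (S(f_1,g_3), S(f_2,g_3)) all reduce to 0 modulo the current basis, so we have a Gröbner basis.
Inter-reduce: drop elements whose leading term is divisible by another's, tail-reduce, and make monic.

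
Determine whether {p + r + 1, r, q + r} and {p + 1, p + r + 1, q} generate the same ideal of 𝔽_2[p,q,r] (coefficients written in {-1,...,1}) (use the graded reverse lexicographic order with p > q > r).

Two ideals are equal iff their reduced Gröbner bases coincide (the reduced basis is unique for a fixed ordering).
Buchberger on the first generating set:
f_1 = p + r + 1, LT = p.
f_2 = r, LT = r.
f_3 = q + r, LT = q.

The S-polynomials (S(f_1,f_2), S(f_1,f_3), S(f_2,f_3)) all reduce to 0 modulo the current basis, so we have a Gröbner basis.
Inter-reduce: drop elements whose leading term is divisible by another's, tail-reduce, and make monic.
Reduced Gröbner basis: {p + 1, q, r}.

Buchberger on the second generating set:
h_1 = p + 1, LT = p.
h_2 = p + r + 1, LT = p.
h_3 = q, LT = q.

S(h_1,h_2): lcm = p. S = r.
  reduce S modulo (h_1, h_2, h_3):
  remainder r ≠ 0; add k_4 = r to the basis.

The other S-polynomials (S(h_1,h_3), S(h_2,h_3), S(h_1,k_4), S(h_2,k_4), S(h_3,k_4)) all reduce to 0 modulo the current basis, so we have a Gröbner basis.
Inter-reduce: drop elements whose leading term is divisible by another's, tail-reduce, and make monic.
Reduced Gröbner basis: {p + 1, q, r}.

The two bases agree; hence the ideals are identical.

Yes, the ideals are equal.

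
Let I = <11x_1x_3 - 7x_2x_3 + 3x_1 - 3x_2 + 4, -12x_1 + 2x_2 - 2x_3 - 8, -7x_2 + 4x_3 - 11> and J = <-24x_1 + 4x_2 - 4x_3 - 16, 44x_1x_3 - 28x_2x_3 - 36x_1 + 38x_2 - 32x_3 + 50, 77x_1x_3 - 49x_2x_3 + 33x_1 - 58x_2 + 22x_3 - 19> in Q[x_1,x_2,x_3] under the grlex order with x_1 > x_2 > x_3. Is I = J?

Yes, the ideals are equal.

For a fixed monomial order, each ideal has a unique reduced Gröbner basis; comparing bases decides equality.
Buchberger on the first generating set:
f_1 = 11x_1x_3 - 7x_2x_3 + 3x_1 - 3x_2 + 4, LT = x_1x_3.
f_2 = -12x_1 + 2x_2 - 2x_3 - 8, LT = x_1.
f_3 = -7x_2 + 4x_3 - 11, LT = x_2.

S(f_1,f_2): lcm = x_1x_3. S = -\tfrac{31}{66}x_2x_3 - \tfrac{1}{6}x_3^{2} + \tfrac{3}{11}x_1 - \tfrac{3}{11}x_2 - \tfrac{2}{3}x_3 + \tfrac{4}{11}.
  leading term x_2x_3: subtract (\tfrac{31}{462}x_3)·f_3 from -\tfrac{31}{66}x_2x_3 - \tfrac{1}{6}x_3^{2} + \tfrac{3}{11}x_1 - \tfrac{3}{11}x_2 - \tfrac{2}{3}x_3 + \tfrac{4}{11} → -\tfrac{67}{154}x_3^{2} + \tfrac{3}{11}x_1 - \tfrac{3}{11}x_2 + \tfrac{1}{14}x_3 + \tfrac{4}{11}
  leading term x_3^{2}: no divisor's leading term divides it; move -\tfrac{67}{154}x_3^{2} to the remainder.
  leading term x_1: subtract (-\tfrac{1}{44})·f_2 from \tfrac{3}{11}x_1 - \tfrac{3}{11}x_2 + \tfrac{1}{14}x_3 + \tfrac{4}{11} → -\tfrac{5}{22}x_2 + \tfrac{2}{77}x_3 + \tfrac{2}{11}
  leading term x_2: subtract (\tfrac{5}{154})·f_3 from -\tfrac{5}{22}x_2 + \tfrac{2}{77}x_3 + \tfrac{2}{11} → -\tfrac{8}{77}x_3 + \tfrac{83}{154}
  leading term x_3: no divisor's leading term divides it; move -\tfrac{8}{77}x_3 to the remainder.
  leading term 1: no divisor's leading term divides it; move \tfrac{83}{154} to the remainder.
  remainder -\tfrac{67}{154}x_3^{2} - \tfrac{8}{77}x_3 + \tfrac{83}{154} ≠ 0; add g_4 = -\tfrac{67}{154}x_3^{2} - \tfrac{8}{77}x_3 + \tfrac{83}{154} to the basis.

The other S-polynomials (S(f_1,f_3), S(f_2,f_3), S(f_1,g_4), S(f_2,g_4), S(f_3,g_4)) all reduce to 0 modulo the current basis, so we have a Gröbner basis.
Inter-reduce: drop elements whose leading term is divisible by another's, tail-reduce, and make monic.
Reduced Gröbner basis: {x_3^{2} + \tfrac{16}{67}x_3 - \tfrac{83}{67}, x_1 + \tfrac{1}{14}x_3 + \tfrac{13}{14}, x_2 - \tfrac{4}{7}x_3 + \tfrac{11}{7}}.

Buchberger on the second generating set:
h_1 = -24x_1 + 4x_2 - 4x_3 - 16, LT = x_1.
h_2 = 44x_1x_3 - 28x_2x_3 - 36x_1 + 38x_2 - 32x_3 + 50, LT = x_1x_3.
h_3 = 77x_1x_3 - 49x_2x_3 + 33x_1 - 58x_2 + 22x_3 - 19, LT = x_1x_3.

S(h_1,h_2): lcm = x_1x_3. S = \tfrac{31}{66}x_2x_3 + \tfrac{1}{6}x_3^{2} + \tfrac{9}{11}x_1 - \tfrac{19}{22}x_2 + \tfrac{46}{33}x_3 - \tfrac{25}{22}.
  leading term x_2x_3: no divisor's leading term divides it; move \tfrac{31}{66}x_2x_3 to the remainder.
  leading term x_3^{2}: no divisor's leading term divides it; move \tfrac{1}{6}x_3^{2} to the remainder.
  leading term x_1: subtract (-\tfrac{3}{88})·h_1 from \tfrac{9}{11}x_1 - \tfrac{19}{22}x_2 + \tfrac{46}{33}x_3 - \tfrac{25}{22} → -\tfrac{8}{11}x_2 + \tfrac{83}{66}x_3 - \tfrac{37}{22}
  leading term x_2: no divisor's leading term divides it; move -\tfrac{8}{11}x_2 to the remainder.
  leading term x_3: no divisor's leading term divides it; move \tfrac{83}{66}x_3 to the remainder.
  leading term 1: no divisor's leading term divides it; move -\tfrac{37}{22} to the remainder.
  remainder \tfrac{31}{66}x_2x_3 + \tfrac{1}{6}x_3^{2} - \tfrac{8}{11}x_2 + \tfrac{83}{66}x_3 - \tfrac{37}{22} ≠ 0; add k_4 = \tfrac{31}{66}x_2x_3 + \tfrac{1}{6}x_3^{2} - \tfrac{8}{11}x_2 + \tfrac{83}{66}x_3 - \tfrac{37}{22} to the basis.

S(h_1,h_3): lcm = x_1x_3. S = \tfrac{31}{66}x_2x_3 + \tfrac{1}{6}x_3^{2} - \tfrac{3}{7}x_1 + \tfrac{58}{77}x_2 + \tfrac{8}{21}x_3 + \tfrac{19}{77}.
  leading term x_2x_3: subtract (1)·k_4 from \tfrac{31}{66}x_2x_3 + \tfrac{1}{6}x_3^{2} - \tfrac{3}{7}x_1 + \tfrac{58}{77}x_2 + \tfrac{8}{21}x_3 + \tfrac{19}{77} → -\tfrac{3}{7}x_1 + \tfrac{114}{77}x_2 - \tfrac{135}{154}x_3 + \tfrac{27}{14}
  leading term x_1: subtract (\tfrac{1}{56})·h_1 from -\tfrac{3}{7}x_1 + \tfrac{114}{77}x_2 - \tfrac{135}{154}x_3 + \tfrac{27}{14} → \tfrac{31}{22}x_2 - \tfrac{62}{77}x_3 + \tfrac{31}{14}
  leading term x_2: no divisor's leading term divides it; move \tfrac{31}{22}x_2 to the remainder.
  leading term x_3: no divisor's leading term divides it; move -\tfrac{62}{77}x_3 to the remainder.
  leading term 1: no divisor's leading term divides it; move \tfrac{31}{14} to the remainder.
  remainder \tfrac{31}{22}x_2 - \tfrac{62}{77}x_3 + \tfrac{31}{14} ≠ 0; add k_5 = \tfrac{31}{22}x_2 - \tfrac{62}{77}x_3 + \tfrac{31}{14} to the basis.

S(k_4,k_5): lcm = x_2x_3. S = \tfrac{201}{217}x_3^{2} - \tfrac{48}{31}x_2 + \tfrac{240}{217}x_3 - \tfrac{111}{31}.
  leading term x_3^{2}: no divisor's leading term divides it; move \tfrac{201}{217}x_3^{2} to the remainder.
  leading term x_2: subtract (-\tfrac{1056}{961})·k_5 from -\tfrac{48}{31}x_2 + \tfrac{240}{217}x_3 - \tfrac{111}{31} → \tfrac{48}{217}x_3 - \tfrac{249}{217}
  leading term x_3: no divisor's leading term divides it; move \tfrac{48}{217}x_3 to the remainder.
  leading term 1: no divisor's leading term divides it; move -\tfrac{249}{217} to the remainder.
  remainder \tfrac{201}{217}x_3^{2} + \tfrac{48}{217}x_3 - \tfrac{249}{217} ≠ 0; add k_6 = \tfrac{201}{217}x_3^{2} + \tfrac{48}{217}x_3 - \tfrac{249}{217} to the basis.

The other S-polynomials (S(h_2,h_3), S(h_1,k_4), S(h_2,k_4), S(h_3,k_4), S(h_1,k_5), S(h_2,k_5), S(h_3,k_5), S(h_1,k_6), S(h_2,k_6), S(h_3,k_6), S(k_4,k_6), S(k_5,k_6)) all reduce to 0 modulo the current basis, so we have a Gröbner basis.
Inter-reduce: drop elements whose leading term is divisible by another's, tail-reduce, and make monic.
Reduced Gröbner basis: {x_3^{2} + \tfrac{16}{67}x_3 - \tfrac{83}{67}, x_1 + \tfrac{1}{14}x_3 + \tfrac{13}{14}, x_2 - \tfrac{4}{7}x_3 + \tfrac{11}{7}}.

Same reduced basis, so the two generating sets span the same ideal.
The choice of monomial ordering does not affect the verdict — as long as both bases are computed under the same ordering, their equality decides ideal equality.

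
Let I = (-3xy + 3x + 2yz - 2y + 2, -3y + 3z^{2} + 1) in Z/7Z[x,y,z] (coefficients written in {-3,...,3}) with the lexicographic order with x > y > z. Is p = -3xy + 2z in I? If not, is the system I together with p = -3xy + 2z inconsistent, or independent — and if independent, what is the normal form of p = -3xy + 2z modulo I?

-3xy + 2z is independent of I; its normal form modulo I is -3x - 2z^{3} + 2z^{2} - z + 1.

First compute the reduced Gröbner basis of I by Buchberger's algorithm.
f_1 = -3xy + 3x + 2yz - 2y + 2, LT = xy.
f_2 = -3y + 3z^{2} + 1, LT = y.

S(f_1,f_2): lcm = xy. S = xz^{2} - 3x - 3yz + 3y - 3.
  leading term xz^{2}: no divisor's leading term divides it; move xz^{2} to the remainder.
  leading term x: no divisor's leading term divides it; move -3x to the remainder.
  leading term yz: subtract (z)·f_2 from -3yz + 3y - 3 → 3y - 3z^{3} - z - 3
  leading term y: subtract (-1)·f_2 from 3y - 3z^{3} - z - 3 → -3z^{3} + 3z^{2} - z - 2
  leading term z^{3}: no divisor's leading term divides it; move -3z^{3} to the remainder.
  leading term z^{2}: no divisor's leading term divides it; move 3z^{2} to the remainder.
  leading term z: no divisor's leading term divides it; move -z to the remainder.
  leading term 1: no divisor's leading term divides it; move -2 to the remainder.
  remainder xz^{2} - 3x - 3z^{3} + 3z^{2} - z - 2 ≠ 0; add h_3 = xz^{2} - 3x - 3z^{3} + 3z^{2} - z - 2 to the basis.

The other S-polynomials (S(f_1,h_3), S(f_2,h_3)) all reduce to 0 modulo the current basis, so we have a Gröbner basis.
Inter-reduce: drop elements whose leading term is divisible by another's, tail-reduce, and make monic.
Reduced Gröbner basis: {xz^{2} - 3x - 3z^{3} + 3z^{2} - z - 2, y - z^{2} + 2}.
Label its elements g_1 = xz^{2} - 3x - 3z^{3} + 3z^{2} - z - 2, g_2 = y - z^{2} + 2.

Reduce p = -3xy + 2z modulo G:
  leading term xy: subtract (-3x)·g_2 from -3xy + 2z → -3xz^{2} - x + 2z
  leading term xz^{2}: subtract (-3)·g_1 from -3xz^{2} - x + 2z → -3x - 2z^{3} + 2z^{2} - z + 1
  leading term x: no divisor's leading term divides it; move -3x to the remainder.
  leading term z^{3}: no divisor's leading term divides it; move -2z^{3} to the remainder.
  leading term z^{2}: no divisor's leading term divides it; move 2z^{2} to the remainder.
  leading term z: no divisor's leading term divides it; move -z to the remainder.
  leading term 1: no divisor's leading term divides it; move 1 to the remainder.
  normal form = -3x - 2z^{3} + 2z^{2} - z + 1.
The normal form is nonzero, so p ∉ I. Since p minus its normal form lies in I, I + (p) = I + (r) where r = -3x - 2z^{3} + 2z^{2} - z + 1; decide whether this ideal is the whole ring.
Run Buchberger on G together with r (pairs among the g_i already reduce to 0 since G is a Gröbner basis):
g_1 = xz^{2} - 3x - 3z^{3} + 3z^{2} - z - 2, LT = xz^{2}.
g_2 = y - z^{2} + 2, LT = y.
r = -3x - 2z^{3} + 2z^{2} - z + 1, LT = x.

S(g_1,r): lcm = xz^{2}. S = -3x - 3z^{5} + 3z^{4} - z^{3} + z^{2} - z - 2.
  leading term x: subtract (1)·r from -3x - 3z^{5} + 3z^{4} - z^{3} + z^{2} - z - 2 → -3z^{5} + 3z^{4} + z^{3} - z^{2} - 3
  leading term z^{5}: no divisor's leading term divides it; move -3z^{5} to the remainder.
  leading term z^{4}: no divisor's leading term divides it; move 3z^{4} to the remainder.
  leading term z^{3}: no divisor's leading term divides it; move z^{3} to the remainder.
  leading term z^{2}: no divisor's leading term divides it; move -z^{2} to the remainder.
  leading term 1: no divisor's leading term divides it; move -3 to the remainder.
  remainder -3z^{5} + 3z^{4} + z^{3} - z^{2} - 3 ≠ 0; add m_4 = -3z^{5} + 3z^{4} + z^{3} - z^{2} - 3 to the basis.

The other S-polynomials (S(g_1,g_2), S(g_2,r), S(g_1,m_4), S(g_2,m_4), S(r,m_4)) all reduce to 0 modulo the current basis, so we have a Gröbner basis.
Inter-reduce: drop elements whose leading term is divisible by another's, tail-reduce, and make monic.
Reduced Gröbner basis: {x + 3z^{3} - 3z^{2} - 2z + 2, y - z^{2} + 2, z^{5} - z^{4} + 2z^{3} - 2z^{2} + 1}.
The reduced Gröbner basis of I + (p) is {x + 3z^{3} - 3z^{2} - 2z + 2, y - z^{2} + 2, z^{5} - z^{4} + 2z^{3} - 2z^{2} + 1} ≠ {1}, a proper ideal, so the enlarged system stays consistent: p is independent of I, with normal form -3x - 2z^{3} + 2z^{2} - z + 1.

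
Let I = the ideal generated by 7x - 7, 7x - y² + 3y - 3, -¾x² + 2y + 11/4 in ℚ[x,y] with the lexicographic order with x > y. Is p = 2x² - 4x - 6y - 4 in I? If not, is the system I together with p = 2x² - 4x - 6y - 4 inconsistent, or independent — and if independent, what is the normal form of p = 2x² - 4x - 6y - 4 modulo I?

First compute the reduced Gröbner basis of I by Buchberger's algorithm.
f_1 = 7x - 7, LT = x.
f_2 = 7x - y² + 3y - 3, LT = x.
f_3 = -¾x² + 2y + 11/4, LT = x².

S(f_1,f_2): lcm = x. S = 1/7y² - 3/7y - 4/7.
  leading term y²: no divisor's leading term divides it; move 1/7y² to the remainder.
  leading term y: no divisor's leading term divides it; move -3/7y to the remainder.
  leading term 1: no divisor's leading term divides it; move -4/7 to the remainder.
  remainder 1/7y² - 3/7y - 4/7 ≠ 0; add h_4 = 1/7y² - 3/7y - 4/7 to the basis.

S(f_1,f_3): lcm = x². S = -x + 8/3y + 11/3.
  leading term x: subtract (-1/7)·f_1 from -x + 8/3y + 11/3 → 8/3y + 8/3
  leading term y: no divisor's leading term divides it; move 8/3y to the remainder.
  leading term 1: no divisor's leading term divides it; move 8/3 to the remainder.
  remainder 8/3y + 8/3 ≠ 0; add h_5 = 8/3y + 8/3 to the basis.

The other S-polynomials (S(f_2,f_3), S(f_1,h_4), S(f_2,h_4), S(f_3,h_4), S(f_1,h_5), S(f_2,h_5), S(f_3,h_5), S(h_4,h_5)) all reduce to 0 modulo the current basis, so we have a Gröbner basis.
Inter-reduce: drop elements whose leading term is divisible by another's, tail-reduce, and make monic.
Reduced Gröbner basis: {x - 1, y + 1}.
Label its elements g_1 = x - 1, g_2 = y + 1.

Reduce p = 2x² - 4x - 6y - 4 modulo G:
  leading term x²: subtract (2x)·g_1 from 2x² - 4x - 6y - 4 → -2x - 6y - 4
  leading term x: subtract (-2)·g_1 from -2x - 6y - 4 → -6y - 6
  leading term y: subtract (-6)·g_2 from -6y - 6 → 0
  normal form = 0.
Since the normal form is 0, p ∈ I.

The remainder on division by a Gröbner basis is unique — it is the normal form.

2x² - 4x - 6y - 4 lies in I (it reduces to 0).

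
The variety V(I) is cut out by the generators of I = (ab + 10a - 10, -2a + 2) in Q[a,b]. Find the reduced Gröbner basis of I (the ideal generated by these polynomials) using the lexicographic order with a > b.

G = {a - 1, b}

f_1 = ab + 10a - 10, LT = ab.
f_2 = -2a + 2, LT = a.

S(f_1,f_2): lcm = ab. S = 10a + b - 10.
  leading term a: subtract (-5)·f_2 from 10a + b - 10 → b
  leading term b: no divisor's leading term divides it; move b to the remainder.
  remainder b ≠ 0; add g_3 = b to the basis.

The other S-polynomials (S(f_1,g_3), S(f_2,g_3)) all reduce to 0 modulo the current basis, so we have a Gröbner basis.
Inter-reduce: drop elements whose leading term is divisible by another's, tail-reduce, and make monic.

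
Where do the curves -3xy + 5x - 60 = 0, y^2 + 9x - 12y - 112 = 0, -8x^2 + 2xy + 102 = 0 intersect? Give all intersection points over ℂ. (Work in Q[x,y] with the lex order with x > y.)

{(3, -5)}

Compute a lex Gröbner basis by Buchberger's algorithm.
f_1 = -3xy + 5x - 60, LT = xy.
f_2 = 9x + y^2 - 12y - 112, LT = x.
f_3 = -8x^2 + 2xy + 102, LT = x^2.

S(f_1,f_2): lcm = xy. S = -5/3x - 1/9y^3 + 4/3y^2 + 112/9y + 20.
  leading term x: subtract (-5/27)·f_2 from -5/3x - 1/9y^3 + 4/3y^2 + 112/9y + 20 → -1/9y^3 + 41/27y^2 + 92/9y - 20/27
  leading term y^3: no divisor's leading term divides it; move -1/9y^3 to the remainder.
  leading term y^2: no divisor's leading term divides it; move 41/27y^2 to the remainder.
  leading term y: no divisor's leading term divides it; move 92/9y to the remainder.
  leading term 1: no divisor's leading term divides it; move -20/27 to the remainder.
  remainder -1/9y^3 + 41/27y^2 + 92/9y - 20/27 ≠ 0; add h_4 = -1/9y^3 + 41/27y^2 + 92/9y - 20/27 to the basis.

S(f_1,f_3): lcm = x^2y. S = -5/3x^2 + 1/4xy^2 + 20x + 51/4y.
  leading term x^2: subtract (-5/27x)·f_2 from -5/3x^2 + 1/4xy^2 + 20x + 51/4y → 47/108xy^2 - 20/9xy - 20/27x + 51/4y
  leading term xy^2: subtract (-47/324y)·f_1 from 47/108xy^2 - 20/9xy - 20/27x + 51/4y → -485/324xy - 20/27x + 437/108y
  leading term xy: subtract (485/972)·f_1 from -485/324xy - 20/27x + 437/108y → -3145/972x + 437/108y + 2425/81
  leading term x: subtract (-3145/8748)·f_2 from -3145/972x + 437/108y + 2425/81 → 3145/8748y^2 - 781/2916y - 22585/2187
  leading term y^2: no divisor's leading term divides it; move 3145/8748y^2 to the remainder.
  leading term y: no divisor's leading term divides it; move -781/2916y to the remainder.
  leading term 1: no divisor's leading term divides it; move -22585/2187 to the remainder.
  remainder 3145/8748y^2 - 781/2916y - 22585/2187 ≠ 0; add h_5 = 3145/8748y^2 - 781/2916y - 22585/2187 to the basis.

S(f_2,f_3): lcm = x^2. S = 1/9xy^2 - 13/12xy - 112/9x + 51/4.
  leading term xy^2: subtract (-1/27y)·f_1 from 1/9xy^2 - 13/12xy - 112/9x + 51/4 → -97/108xy - 112/9x - 20/9y + 51/4
  leading term xy: subtract (97/324)·f_1 from -97/108xy - 112/9x - 20/9y + 51/4 → -4517/324x - 20/9y + 3317/108
  leading term x: subtract (-4517/2916)·f_2 from -4517/324x - 20/9y + 3317/108 → 4517/2916y^2 - 5057/243y - 416345/2916
  leading term y^2: subtract (13551/3145)·h_5 from 4517/2916y^2 - 5057/243y - 416345/2916 → -247281/12580y - 247281/2516
  leading term y: no divisor's leading term divides it; move -247281/12580y to the remainder.
  leading term 1: no divisor's leading term divides it; move -247281/2516 to the remainder.
  remainder -247281/12580y - 247281/2516 ≠ 0; add h_6 = -247281/12580y - 247281/2516 to the basis.

S(f_1,h_4): lcm = xy^3. S = 12xy^2 + 92xy - 20/3x + 20y^2.
  leading term xy^2: subtract (-4y)·f_1 from 12xy^2 + 92xy - 20/3x + 20y^2 → 112xy - 20/3x + 20y^2 - 240y
  leading term xy: subtract (-112/3)·f_1 from 112xy - 20/3x + 20y^2 - 240y → 180x + 20y^2 - 240y - 2240
  leading term x: subtract (20)·f_2 from 180x + 20y^2 - 240y - 2240 → 0
  remainder 0.

S(f_2,h_4): leading monomials are coprime, so the S-polynomial reduces to 0 (Buchberger's first criterion).
S(f_3,h_4): leading monomials are coprime, so the S-polynomial reduces to 0 (Buchberger's first criterion).
S(f_1,h_5): lcm = xy^2. S = -8696/9435xy + 18068/629x + 20y.
  leading term xy: subtract (8696/28305)·f_1 from -8696/9435xy + 18068/629x + 20y → 153916/5661x + 20y + 34784/1887
  leading term x: subtract (153916/50949)·f_2 from 153916/5661x + 20y + 34784/1887 → -153916/50949y^2 + 955324/16983y + 1069280/2997
  leading term y^2: subtract (-16622928/1978205)·h_5 from -153916/50949y^2 + 955324/16983y + 1069280/2997 → 106825392/1978205y + 106825392/395641
  leading term y: subtract (-1728/629)·h_6 from 106825392/1978205y + 106825392/395641 → 0
  remainder 0.

S(f_2,h_5): leading monomials are coprime, so the S-polynomial reduces to 0 (Buchberger's first criterion).
S(f_3,h_5): leading monomials are coprime, so the S-polynomial reduces to 0 (Buchberger's first criterion).
S(h_4,h_5): lcm = y^3. S = -121916/9435y^2 - 39800/629y + 20/3.
  leading term y^2: subtract (-355507056/9891025)·h_5 from -121916/9435y^2 - 39800/629y + 20/3 → -721071396/9891025y - 721071396/1978205
  leading term y: subtract (11664/3145)·h_6 from -721071396/9891025y - 721071396/1978205 → 0
  remainder 0.

S(f_1,h_6): lcm = xy. S = -20/3x + 20.
  leading term x: subtract (-20/27)·f_2 from -20/3x + 20 → 20/27y^2 - 80/9y - 1700/27
  leading term y^2: subtract (1296/629)·h_5 from 20/27y^2 - 80/9y - 1700/27 → -5244/629y - 26220/629
  leading term y: subtract (34960/82427)·h_6 from -5244/629y - 26220/629 → 0
  remainder 0.

S(f_2,h_6): leading monomials are coprime, so the S-polynomial reduces to 0 (Buchberger's first criterion).
S(f_3,h_6): leading monomials are coprime, so the S-polynomial reduces to 0 (Buchberger's first criterion).
S(h_4,h_6): lcm = y^3. S = -56/3y^2 - 92y + 20/3.
  leading term y^2: subtract (-163296/3145)·h_5 from -56/3y^2 - 92y + 20/3 → -333076/3145y - 333076/629
  leading term y: subtract (1332304/247281)·h_6 from -333076/3145y - 333076/629 → 0
  remainder 0.

S(h_5,h_6): lcm = y^2. S = -18068/3145y - 18068/629.
  leading term y: subtract (72272/247281)·h_6 from -18068/3145y - 18068/629 → 0
  remainder 0.

Every S-polynomial of the final basis reduces to 0, so we have a Gröbner basis.
Inter-reduce: drop elements whose leading term is divisible by another's, tail-reduce, and make monic.
Reduced Gröbner basis: {x - 3, y + 5}.

Since the basis is lex-ordered, y + 5 is univariate in y. Its roots are {-5}. Back-substituting each root into the other basis elements fixes the other coordinates.
  y = -5: the earlier basis element becomes x - 3 = 0, giving x = 3 — point (3, -5).
Zero-dimensionality of the ideal guarantees finitely many solutions over ℂ.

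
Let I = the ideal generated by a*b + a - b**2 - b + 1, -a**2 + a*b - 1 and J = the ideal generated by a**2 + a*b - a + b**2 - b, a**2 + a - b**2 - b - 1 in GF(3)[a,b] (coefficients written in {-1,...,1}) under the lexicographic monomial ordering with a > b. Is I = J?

Since reduced Gröbner bases are canonical representatives of ideals under a given ordering, it suffices to compute and compare them.
Buchberger on the first generating set:
f_1 = a*b + a - b**2 - b + 1, LT = a*b.
f_2 = -a**2 + a*b - 1, LT = a**2.

S(f_1,f_2): lcm = a**2*b. S = a**2 - a*b + a - b.
  leading term a**2: subtract (-1)·f_2 from a**2 - a*b + a - b → a - b - 1
  leading term a: no divisor's leading term divides it; move a to the remainder.
  leading term b: no divisor's leading term divides it; move -b to the remainder.
  leading term 1: no divisor's leading term divides it; move -1 to the remainder.
  remainder a - b - 1 ≠ 0; add g_3 = a - b - 1 to the basis.

S(f_1,g_3): lcm = a*b. S = a + 1.
  leading term a: subtract (1)·g_3 from a + 1 → b - 1
  leading term b: no divisor's leading term divides it; move b to the remainder.
  leading term 1: no divisor's leading term divides it; move -1 to the remainder.
  remainder b - 1 ≠ 0; add g_4 = b - 1 to the basis.

The other S-polynomials (S(f_2,g_3), S(f_1,g_4), S(f_2,g_4), S(g_3,g_4)) all reduce to 0 modulo the current basis, so we have a Gröbner basis.
Inter-reduce: drop elements whose leading term is divisible by another's, tail-reduce, and make monic.
Reduced Gröbner basis: {a + 1, b - 1}.

Buchberger on the second generating set:
h_1 = a**2 + a*b - a + b**2 - b, LT = a**2.
h_2 = a**2 + a - b**2 - b - 1, LT = a**2.

S(h_1,h_2): lcm = a**2. S = a*b + a - b**2 + 1.
  leading term a*b: no divisor's leading term divides it; move a*b to the remainder.
  leading term a: no divisor's leading term divides it; move a to the remainder.
  leading term b**2: no divisor's leading term divides it; move -b**2 to the remainder.
  leading term 1: no divisor's leading term divides it; move 1 to the remainder.
  remainder a*b + a - b**2 + 1 ≠ 0; add k_3 = a*b + a - b**2 + 1 to the basis.

S(h_1,k_3): lcm = a**2*b. S = -a**2 - a*b**2 - a*b - a + b**3 - b**2.
  leading term a**2: subtract (-1)·h_1 from -a**2 - a*b**2 - a*b - a + b**3 - b**2 → -a*b**2 + a + b**3 - b
  leading term a*b**2: subtract (-b)·k_3 from -a*b**2 + a + b**3 - b → a*b + a
  leading term a*b: subtract (1)·k_3 from a*b + a → b**2 - 1
  leading term b**2: no divisor's leading term divides it; move b**2 to the remainder.
  leading term 1: no divisor's leading term divides it; move -1 to the remainder.
  remainder b**2 - 1 ≠ 0; add k_4 = b**2 - 1 to the basis.

The other S-polynomials (S(h_2,k_3), S(h_1,k_4), S(h_2,k_4), S(k_3,k_4)) all reduce to 0 modulo the current basis, so we have a Gröbner basis.
Inter-reduce: drop elements whose leading term is divisible by another's, tail-reduce, and make monic.
Reduced Gröbner basis: {a**2 + a - b + 1, a*b + a, b**2 - 1}.

The bases are distinct; the ideals are different.

No, the ideals differ.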